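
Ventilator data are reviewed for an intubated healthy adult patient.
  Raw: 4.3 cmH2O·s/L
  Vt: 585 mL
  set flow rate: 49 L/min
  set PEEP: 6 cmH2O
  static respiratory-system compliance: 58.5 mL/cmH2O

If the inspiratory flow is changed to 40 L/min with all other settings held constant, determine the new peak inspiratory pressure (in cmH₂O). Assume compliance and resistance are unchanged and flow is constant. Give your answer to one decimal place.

18.9

Flow: 49 L/min ÷ 60 = 0.8167 L/s.
New flow: 40 L/min ÷ 60 = 0.6667 L/s.
PIP = Vt/C + R·V̇ + PEEP (constant-flow equation of motion).
Only the resistive term changes: ΔPIP = R × ΔV̇ = 4.3 × (0.6667 − 0.8167) = 4.3 × -0.15 = -0.645 cmH2O.
Original PIP = 585/58.5 + 4.3×0.8167 + 6 = 19.512 cmH2O; new PIP = 19.512 + (-0.645) = 18.867 cmH2O.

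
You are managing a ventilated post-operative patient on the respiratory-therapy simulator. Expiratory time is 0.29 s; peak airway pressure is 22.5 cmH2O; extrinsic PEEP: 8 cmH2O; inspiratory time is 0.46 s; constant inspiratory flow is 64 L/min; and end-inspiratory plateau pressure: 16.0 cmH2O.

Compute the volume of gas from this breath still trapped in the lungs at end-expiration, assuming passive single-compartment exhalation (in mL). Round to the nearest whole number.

Flow: 64 L/min ÷ 60 = 1.0667 L/s.
Vt = flow × Ti = 1.0667 L/s × 0.46 s × 1000 mL/L = 490.68 mL.
R = (PIP − Pplat)/V̇ = (22.5 − 16.0) / 1.0667 = 6.5/1.0667 = 6.094 cmH2O·s/L.
C = Vt/(Pplat − PEEP) = 490.68 / (16.0 − 8) = 490.68/8.0 = 61.335 mL/cmH2O.
τ = R × C = 6.094 × 0.06134 L/cmH2O = 0.3738 s.
Fraction remaining = e^(−Te/τ) = e^(−0.29/0.3738) = 0.4603.
Trapped volume = 490.68 × 0.4603 = 225.86 mL.

226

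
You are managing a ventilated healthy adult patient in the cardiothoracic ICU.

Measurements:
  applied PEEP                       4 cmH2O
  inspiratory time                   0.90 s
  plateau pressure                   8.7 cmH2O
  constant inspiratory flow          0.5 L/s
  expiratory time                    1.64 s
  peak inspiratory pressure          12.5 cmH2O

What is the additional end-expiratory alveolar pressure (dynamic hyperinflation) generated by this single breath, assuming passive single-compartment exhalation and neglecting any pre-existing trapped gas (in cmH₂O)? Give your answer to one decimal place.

0.5

Vt = flow × Ti = 0.5 L/s × 0.90 s × 1000 mL/L = 450.0 mL.
R = (PIP − Pplat)/V̇ = (12.5 − 8.7) / 0.5 = 3.8/0.5 = 7.6 cmH2O·s/L.
C = Vt/(Pplat − PEEP) = 450.0 / (8.7 − 4) = 450.0/4.7 = 95.745 mL/cmH2O.
τ = R × C = 7.6 × 0.09575 L/cmH2O = 0.7277 s.
Fraction remaining = e^(−Te/τ) = e^(−1.64/0.7277) = 0.105; trapped volume = 450.0 × 0.105 = 47.25 mL.
Additional alveolar pressure from trapping ≈ V_trapped / C = 47.25 / 95.745 = 0.4935 cmH2O.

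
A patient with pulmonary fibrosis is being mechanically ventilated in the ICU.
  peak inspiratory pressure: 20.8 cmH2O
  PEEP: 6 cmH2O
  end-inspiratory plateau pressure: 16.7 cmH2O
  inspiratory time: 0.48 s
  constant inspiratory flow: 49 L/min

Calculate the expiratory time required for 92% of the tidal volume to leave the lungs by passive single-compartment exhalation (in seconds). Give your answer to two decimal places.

Flow: 49 L/min ÷ 60 = 0.8167 L/s.
Vt = flow × Ti = 0.8167 L/s × 0.48 s × 1000 mL/L = 392.02 mL.
R = (PIP − Pplat)/V̇ = (20.8 − 16.7) / 0.8167 = 4.1/0.8167 = 5.02 cmH2O·s/L.
C = Vt/(Pplat − PEEP) = 392.02 / (16.7 − 6) = 392.02/10.7 = 36.637 mL/cmH2O.
τ = R × C = 5.02 × 0.03664 L/cmH2O = 0.1839 s.
t = −τ·ln(1 − 0.92) = −0.1839·ln(0.08) = 0.4645 s.

0.46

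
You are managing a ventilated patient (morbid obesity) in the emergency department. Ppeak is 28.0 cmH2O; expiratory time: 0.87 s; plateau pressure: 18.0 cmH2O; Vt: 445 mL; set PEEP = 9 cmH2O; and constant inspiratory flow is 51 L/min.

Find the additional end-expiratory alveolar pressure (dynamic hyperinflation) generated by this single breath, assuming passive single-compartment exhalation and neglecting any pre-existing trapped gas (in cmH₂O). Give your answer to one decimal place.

Flow: 51 L/min ÷ 60 = 0.85 L/s.
R = (PIP − Pplat)/V̇ = (28.0 − 18.0) / 0.85 = 10.0/0.85 = 11.765 cmH2O·s/L.
C = Vt/(Pplat − PEEP) = 445.0 / (18.0 − 9) = 445.0/9.0 = 49.444 mL/cmH2O.
τ = R × C = 11.765 × 0.04944 L/cmH2O = 0.5817 s.
Fraction remaining = e^(−Te/τ) = e^(−0.87/0.5817) = 0.2241; trapped volume = 445.0 × 0.2241 = 99.725 mL.
Additional alveolar pressure from trapping ≈ V_trapped / C = 99.725 / 49.444 = 2.017 cmH2O.

2.0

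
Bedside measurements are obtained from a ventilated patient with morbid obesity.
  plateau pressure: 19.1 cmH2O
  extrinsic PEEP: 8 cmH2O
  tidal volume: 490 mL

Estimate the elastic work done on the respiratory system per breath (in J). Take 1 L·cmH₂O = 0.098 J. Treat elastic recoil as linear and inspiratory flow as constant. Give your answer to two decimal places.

0.27

Elastic work ≈ ½ × (Pplat − PEEP) × Vt = 0.5 × (19.1 − 8) × 0.490 L = 0.5 × 11.1 × 0.490 = 2.72 L·cmH2O.
× 0.098 J/(L·cmH2O) → 0.2666 J.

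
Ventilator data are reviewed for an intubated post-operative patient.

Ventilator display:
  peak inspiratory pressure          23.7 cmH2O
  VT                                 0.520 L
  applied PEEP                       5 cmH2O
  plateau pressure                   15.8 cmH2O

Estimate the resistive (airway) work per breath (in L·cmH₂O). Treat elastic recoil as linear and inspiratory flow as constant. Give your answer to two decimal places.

With constant inspiratory flow the resistive pressure is constant at PIP − Pplat = 23.7 − 15.8 = 7.9 cmH2O, so resistive work = 7.9 × 0.520 = 4.108 L·cmH2O.

4.11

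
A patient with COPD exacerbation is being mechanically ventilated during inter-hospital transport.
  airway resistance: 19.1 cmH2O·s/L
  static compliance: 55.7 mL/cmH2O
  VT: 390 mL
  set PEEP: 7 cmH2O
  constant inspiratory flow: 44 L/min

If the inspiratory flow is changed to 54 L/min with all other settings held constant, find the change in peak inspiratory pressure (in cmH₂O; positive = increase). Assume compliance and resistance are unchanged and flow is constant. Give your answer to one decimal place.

Flow: 44 L/min ÷ 60 = 0.7333 L/s.
New flow: 54 L/min ÷ 60 = 0.9 L/s.
PIP = Vt/C + R·V̇ + PEEP (constant-flow equation of motion).
Only the resistive term changes: ΔPIP = R × ΔV̇ = 19.1 × (0.9 − 0.7333) = 19.1 × 0.1667 = 3.184 cmH2O.

3.2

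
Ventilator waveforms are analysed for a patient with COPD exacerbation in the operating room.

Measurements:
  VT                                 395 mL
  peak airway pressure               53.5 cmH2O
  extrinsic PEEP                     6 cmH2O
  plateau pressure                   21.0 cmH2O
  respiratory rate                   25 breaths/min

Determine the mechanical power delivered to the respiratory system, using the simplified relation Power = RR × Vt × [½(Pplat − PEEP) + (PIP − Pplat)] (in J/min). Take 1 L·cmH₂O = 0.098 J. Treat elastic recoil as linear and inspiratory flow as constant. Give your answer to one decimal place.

Per-breath work = Vt × [½(Pplat−PEEP) + (PIP−Pplat)] = 0.395 × [0.5×15.0 + 32.5] = 0.395 × 40.0 = 15.8 L·cmH2O.
Power = 25 × 15.8 = 395.0 L·cmH2O/min.
× 0.098 J/(L·cmH2O) → 38.71 J/min.

38.7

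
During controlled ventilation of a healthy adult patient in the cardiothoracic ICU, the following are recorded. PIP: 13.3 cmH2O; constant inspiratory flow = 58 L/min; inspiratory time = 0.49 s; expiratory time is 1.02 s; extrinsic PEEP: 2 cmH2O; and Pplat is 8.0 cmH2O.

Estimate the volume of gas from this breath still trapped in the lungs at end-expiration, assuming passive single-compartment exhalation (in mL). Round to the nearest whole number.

45

Flow: 58 L/min ÷ 60 = 0.9667 L/s.
Vt = flow × Ti = 0.9667 L/s × 0.49 s × 1000 mL/L = 473.68 mL.
R = (PIP − Pplat)/V̇ = (13.3 − 8.0) / 0.9667 = 5.3/0.9667 = 5.483 cmH2O·s/L.
C = Vt/(Pplat − PEEP) = 473.68 / (8.0 − 2) = 473.68/6.0 = 78.947 mL/cmH2O.
τ = R × C = 5.483 × 0.07895 L/cmH2O = 0.4329 s.
Fraction remaining = e^(−Te/τ) = e^(−1.02/0.4329) = 0.09478.
Trapped volume = 473.68 × 0.09478 = 44.895 mL.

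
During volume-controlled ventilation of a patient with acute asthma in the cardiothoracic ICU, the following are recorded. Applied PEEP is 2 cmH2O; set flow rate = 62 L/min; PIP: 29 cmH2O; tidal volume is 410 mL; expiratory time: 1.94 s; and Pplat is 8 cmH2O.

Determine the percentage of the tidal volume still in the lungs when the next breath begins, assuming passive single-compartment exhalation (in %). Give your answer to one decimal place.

Flow: 62 L/min ÷ 60 = 1.0333 L/s.
R = (PIP − Pplat)/V̇ = (29 − 8) / 1.0333 = 21.0/1.0333 = 20.323 cmH2O·s/L.
C = Vt/(Pplat − PEEP) = 410.0 / (8 − 2) = 410.0/6.0 = 68.333 mL/cmH2O.
τ = R × C = 20.323 × 0.06833 L/cmH2O = 1.389 s.
Fraction remaining at end-expiration = e^(−Te/τ) = e^(−1.94/1.389) = 0.2474 → 24.74%.

24.7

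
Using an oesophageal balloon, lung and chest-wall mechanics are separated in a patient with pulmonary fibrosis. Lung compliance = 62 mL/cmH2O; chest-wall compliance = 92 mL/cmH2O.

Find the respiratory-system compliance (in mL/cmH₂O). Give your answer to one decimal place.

37.0

Lung and chest wall are elastances in series: 1/Crs = 1/CL + 1/Ccw.
1/Crs = 1/62 + 1/92 = 0.027.
Crs = 37.037 mL/cmH2O.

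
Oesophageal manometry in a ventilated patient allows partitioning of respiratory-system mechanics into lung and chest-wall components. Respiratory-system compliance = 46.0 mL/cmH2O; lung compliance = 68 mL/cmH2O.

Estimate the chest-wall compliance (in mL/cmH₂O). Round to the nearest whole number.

1/Ccw = 1/Crs − 1/CL.
1/Ccw = 1/46.0 − 1/68 = 0.007033.
Ccw = 142.19 mL/cmH2O.

142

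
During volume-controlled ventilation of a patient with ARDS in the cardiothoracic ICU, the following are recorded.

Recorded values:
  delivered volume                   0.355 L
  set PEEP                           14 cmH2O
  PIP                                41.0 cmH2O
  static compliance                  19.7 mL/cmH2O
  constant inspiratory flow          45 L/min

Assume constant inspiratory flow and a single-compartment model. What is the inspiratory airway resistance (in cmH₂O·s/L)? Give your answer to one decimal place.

Flow: 45 L/min ÷ 60 = 0.75 L/s.
Equation of motion (constant flow): PIP = Vt/C + R·V̇ + PEEP.
R·V̇ = PIP − Vt/C − PEEP = 41.0 − 355/19.7 − 14 = 41.0 − 18.02 − 14 = 8.98 cmH2O.
R = 8.98 / 0.75 = 11.973 cmH2O·s/L.

12.0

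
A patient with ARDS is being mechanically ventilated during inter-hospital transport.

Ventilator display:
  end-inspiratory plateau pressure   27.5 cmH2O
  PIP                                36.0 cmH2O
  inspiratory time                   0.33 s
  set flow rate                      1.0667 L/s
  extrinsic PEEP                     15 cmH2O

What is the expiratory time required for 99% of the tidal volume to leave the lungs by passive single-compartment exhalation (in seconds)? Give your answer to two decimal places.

Vt = flow × Ti = 1.0667 L/s × 0.33 s × 1000 mL/L = 352.01 mL.
R = (PIP − Pplat)/V̇ = (36.0 − 27.5) / 1.0667 = 8.5/1.0667 = 7.969 cmH2O·s/L.
C = Vt/(Pplat − PEEP) = 352.01 / (27.5 − 15) = 352.01/12.5 = 28.161 mL/cmH2O.
τ = R × C = 7.969 × 0.02816 L/cmH2O = 0.2244 s.
t = −τ·ln(1 − 0.99) = −0.2244·ln(0.01) = 1.033 s.

1.03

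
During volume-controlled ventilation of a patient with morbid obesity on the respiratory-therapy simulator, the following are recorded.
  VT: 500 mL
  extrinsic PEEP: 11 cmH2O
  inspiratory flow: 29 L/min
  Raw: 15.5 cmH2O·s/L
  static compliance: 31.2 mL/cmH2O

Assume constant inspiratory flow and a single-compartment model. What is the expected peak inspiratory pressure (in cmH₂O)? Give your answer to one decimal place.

Flow: 29 L/min ÷ 60 = 0.4833 L/s.
Equation of motion (constant flow): PIP = Vt/C + R·V̇ + PEEP.
PIP = 500/31.2 + 15.5×0.4833 + 11 = 16.026 + 7.491 + 11 = 34.517 cmH2O.

34.5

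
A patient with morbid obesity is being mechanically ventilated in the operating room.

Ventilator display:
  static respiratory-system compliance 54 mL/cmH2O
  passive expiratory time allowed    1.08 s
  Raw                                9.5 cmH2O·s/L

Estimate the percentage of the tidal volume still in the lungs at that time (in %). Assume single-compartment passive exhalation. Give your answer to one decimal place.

12.2

τ = R × C = 9.5 × 54 mL/cmH2O = 9.5 × 0.054 L/cmH2O = 0.513 s.
Passive exhalation: V(t)/V₀ = e^(−t/τ) = e^(−1.08/0.513) = 0.1218.
Fraction remaining = 0.1218 → 12.18%.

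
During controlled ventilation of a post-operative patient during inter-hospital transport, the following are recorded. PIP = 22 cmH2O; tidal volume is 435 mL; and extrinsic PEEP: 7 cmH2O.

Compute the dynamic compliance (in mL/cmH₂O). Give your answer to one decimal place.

29.0

Dynamic compliance = Vt / (PIP − PEEP) = 435 / (22 − 7) = 435 / 15.0 = 29.0 mL/cmH2O.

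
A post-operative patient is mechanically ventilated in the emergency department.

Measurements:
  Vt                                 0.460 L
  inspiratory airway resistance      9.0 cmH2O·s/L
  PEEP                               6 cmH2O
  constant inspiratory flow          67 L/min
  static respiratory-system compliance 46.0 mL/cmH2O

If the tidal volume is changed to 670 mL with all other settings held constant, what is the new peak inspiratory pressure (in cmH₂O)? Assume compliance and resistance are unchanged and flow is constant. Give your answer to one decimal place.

30.6

Flow: 67 L/min ÷ 60 = 1.1167 L/s.
PIP = Vt/C + R·V̇ + PEEP (constant-flow equation of motion).
Only the elastic term changes: ΔPIP = ΔVt / C = (670 − 460) / 46.0 = 4.565 cmH2O.
Original PIP = 460/46.0 + 9.0×1.1167 + 6 = 26.05 cmH2O; new PIP = 26.05 + (4.565) = 30.615 cmH2O.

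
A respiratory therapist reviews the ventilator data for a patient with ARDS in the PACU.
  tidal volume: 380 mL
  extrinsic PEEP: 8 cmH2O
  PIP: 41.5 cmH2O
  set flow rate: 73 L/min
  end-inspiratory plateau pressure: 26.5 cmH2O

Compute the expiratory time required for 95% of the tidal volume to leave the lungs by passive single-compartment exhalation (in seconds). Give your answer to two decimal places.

Flow: 73 L/min ÷ 60 = 1.2167 L/s.
R = (PIP − Pplat)/V̇ = (41.5 − 26.5) / 1.2167 = 15.0/1.2167 = 12.328 cmH2O·s/L.
C = Vt/(Pplat − PEEP) = 380.0 / (26.5 − 8) = 380.0/18.5 = 20.541 mL/cmH2O.
τ = R × C = 12.328 × 0.02054 L/cmH2O = 0.2532 s.
t = −τ·ln(1 − 0.95) = −0.2532·ln(0.05) = 0.7585 s.

0.76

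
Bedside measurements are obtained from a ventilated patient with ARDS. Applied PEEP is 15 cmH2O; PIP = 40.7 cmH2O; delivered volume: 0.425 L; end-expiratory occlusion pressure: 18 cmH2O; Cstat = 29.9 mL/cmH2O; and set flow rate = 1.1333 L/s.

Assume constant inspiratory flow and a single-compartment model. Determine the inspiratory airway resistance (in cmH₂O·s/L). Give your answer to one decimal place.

Total PEEP = 18 cmH2O (set 15 + intrinsic 3); this is the baseline alveolar pressure.
Equation of motion (constant flow): PIP = Vt/C + R·V̇ + PEEP.
R·V̇ = PIP − Vt/C − PEEP = 40.7 − 425/29.9 − 18 = 40.7 − 14.214 − 18 = 8.486 cmH2O.
R = 8.486 / 1.1333 = 7.488 cmH2O·s/L.

7.5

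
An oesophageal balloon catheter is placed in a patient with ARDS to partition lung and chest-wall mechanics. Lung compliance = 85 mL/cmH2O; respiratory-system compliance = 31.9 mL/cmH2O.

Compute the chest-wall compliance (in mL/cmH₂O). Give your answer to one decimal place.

51.1

1/Ccw = 1/Crs − 1/CL.
1/Ccw = 1/31.9 − 1/85 = 0.01958.
Ccw = 51.073 mL/cmH2O.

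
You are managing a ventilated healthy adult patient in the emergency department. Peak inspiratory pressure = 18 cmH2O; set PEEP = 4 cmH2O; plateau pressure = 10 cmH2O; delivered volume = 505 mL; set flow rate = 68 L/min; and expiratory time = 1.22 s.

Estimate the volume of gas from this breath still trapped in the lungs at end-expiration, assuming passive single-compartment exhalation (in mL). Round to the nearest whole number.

65

Flow: 68 L/min ÷ 60 = 1.1333 L/s.
R = (PIP − Pplat)/V̇ = (18 − 10) / 1.1333 = 8.0/1.1333 = 7.059 cmH2O·s/L.
C = Vt/(Pplat − PEEP) = 505.0 / (10 − 4) = 505.0/6.0 = 84.167 mL/cmH2O.
τ = R × C = 7.059 × 0.08417 L/cmH2O = 0.5942 s.
Fraction remaining = e^(−Te/τ) = e^(−1.22/0.5942) = 0.1283.
Trapped volume = 505.0 × 0.1283 = 64.792 mL.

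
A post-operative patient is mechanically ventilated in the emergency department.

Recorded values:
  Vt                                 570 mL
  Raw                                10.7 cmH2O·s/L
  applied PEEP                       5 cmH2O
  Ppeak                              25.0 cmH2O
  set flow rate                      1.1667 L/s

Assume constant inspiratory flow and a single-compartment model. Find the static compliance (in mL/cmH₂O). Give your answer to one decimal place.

Equation of motion (constant flow): PIP = Vt/C + R·V̇ + PEEP.
Vt/C = PIP − R·V̇ − PEEP = 25.0 − 10.7×1.1667 − 5 = 25.0 − 12.484 − 5 = 7.516 cmH2O.
C = Vt / 7.516 = 570 / 7.516 = 75.838 mL/cmH2O.

75.8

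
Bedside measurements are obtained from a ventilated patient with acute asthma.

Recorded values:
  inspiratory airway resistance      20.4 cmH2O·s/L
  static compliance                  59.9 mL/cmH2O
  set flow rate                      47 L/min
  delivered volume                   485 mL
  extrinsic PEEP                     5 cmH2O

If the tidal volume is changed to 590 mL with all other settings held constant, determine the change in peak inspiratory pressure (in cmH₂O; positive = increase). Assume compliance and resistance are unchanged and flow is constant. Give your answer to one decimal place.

PIP = Vt/C + R·V̇ + PEEP (constant-flow equation of motion).
Only the elastic term changes: ΔPIP = ΔVt / C = (590 − 485) / 59.9 = 1.753 cmH2O.

1.8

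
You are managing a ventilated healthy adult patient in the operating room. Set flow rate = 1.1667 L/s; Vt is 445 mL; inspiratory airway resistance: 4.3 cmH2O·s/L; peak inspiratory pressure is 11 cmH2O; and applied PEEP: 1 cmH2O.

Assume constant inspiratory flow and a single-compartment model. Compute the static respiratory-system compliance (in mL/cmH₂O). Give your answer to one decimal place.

Equation of motion (constant flow): PIP = Vt/C + R·V̇ + PEEP.
Vt/C = PIP − R·V̇ − PEEP = 11 − 4.3×1.1667 − 1 = 11 − 5.017 − 1 = 4.983 cmH2O.
C = Vt / 4.983 = 445 / 4.983 = 89.304 mL/cmH2O.

89.3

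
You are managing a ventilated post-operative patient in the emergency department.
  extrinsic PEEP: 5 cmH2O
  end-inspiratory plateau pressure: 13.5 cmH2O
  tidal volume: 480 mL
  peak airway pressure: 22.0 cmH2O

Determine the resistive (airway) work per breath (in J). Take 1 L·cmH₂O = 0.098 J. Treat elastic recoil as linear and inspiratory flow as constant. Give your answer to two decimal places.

0.40

With constant inspiratory flow the resistive pressure is constant at PIP − Pplat = 22.0 − 13.5 = 8.5 cmH2O, so resistive work = 8.5 × 0.480 = 4.08 L·cmH2O.
× 0.098 J/(L·cmH2O) → 0.3998 J.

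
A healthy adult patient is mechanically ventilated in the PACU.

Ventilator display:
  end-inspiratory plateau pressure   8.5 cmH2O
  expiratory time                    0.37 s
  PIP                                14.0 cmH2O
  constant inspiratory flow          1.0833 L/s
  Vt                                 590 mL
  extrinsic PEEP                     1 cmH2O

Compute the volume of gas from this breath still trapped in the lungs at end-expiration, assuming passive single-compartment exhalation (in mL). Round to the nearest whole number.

R = (PIP − Pplat)/V̇ = (14.0 − 8.5) / 1.0833 = 5.5/1.0833 = 5.077 cmH2O·s/L.
C = Vt/(Pplat − PEEP) = 590.0 / (8.5 − 1) = 590.0/7.5 = 78.667 mL/cmH2O.
τ = R × C = 5.077 × 0.07867 L/cmH2O = 0.3994 s.
Fraction remaining = e^(−Te/τ) = e^(−0.37/0.3994) = 0.396.
Trapped volume = 590.0 × 0.396 = 233.64 mL.

234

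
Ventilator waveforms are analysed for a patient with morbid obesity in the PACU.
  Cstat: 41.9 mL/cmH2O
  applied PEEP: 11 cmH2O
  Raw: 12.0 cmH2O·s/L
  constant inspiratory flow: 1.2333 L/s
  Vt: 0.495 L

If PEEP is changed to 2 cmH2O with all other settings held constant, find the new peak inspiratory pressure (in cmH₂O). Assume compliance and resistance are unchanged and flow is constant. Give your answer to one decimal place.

PIP = Vt/C + R·V̇ + PEEP (constant-flow equation of motion).
Only the baseline term changes: ΔPIP = ΔPEEP = 2 − 11 = -9.0 cmH2O.
Original PIP = 495/41.9 + 12.0×1.2333 + 11 = 37.613 cmH2O; new PIP = 37.613 + (-9.0) = 28.613 cmH2O.

28.6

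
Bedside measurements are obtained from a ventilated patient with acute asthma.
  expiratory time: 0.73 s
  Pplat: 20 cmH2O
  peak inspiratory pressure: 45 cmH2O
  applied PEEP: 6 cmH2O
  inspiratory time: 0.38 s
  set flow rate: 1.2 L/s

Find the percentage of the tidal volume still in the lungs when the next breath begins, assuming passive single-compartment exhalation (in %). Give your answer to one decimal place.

Vt = flow × Ti = 1.2 L/s × 0.38 s × 1000 mL/L = 456.0 mL.
R = (PIP − Pplat)/V̇ = (45 − 20) / 1.2 = 25.0/1.2 = 20.833 cmH2O·s/L.
C = Vt/(Pplat − PEEP) = 456.0 / (20 − 6) = 456.0/14.0 = 32.571 mL/cmH2O.
τ = R × C = 20.833 × 0.03257 L/cmH2O = 0.6785 s.
Fraction remaining at end-expiration = e^(−Te/τ) = e^(−0.73/0.6785) = 0.341 → 34.1%.

34.1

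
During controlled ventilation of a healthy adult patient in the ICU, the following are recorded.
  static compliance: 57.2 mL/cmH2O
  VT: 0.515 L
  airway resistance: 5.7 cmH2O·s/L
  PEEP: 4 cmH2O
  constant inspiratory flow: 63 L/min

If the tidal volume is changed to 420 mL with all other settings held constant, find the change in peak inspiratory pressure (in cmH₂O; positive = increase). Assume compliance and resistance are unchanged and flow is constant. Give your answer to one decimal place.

PIP = Vt/C + R·V̇ + PEEP (constant-flow equation of motion).
Only the elastic term changes: ΔPIP = ΔVt / C = (420 − 515) / 57.2 = -1.661 cmH2O.

-1.7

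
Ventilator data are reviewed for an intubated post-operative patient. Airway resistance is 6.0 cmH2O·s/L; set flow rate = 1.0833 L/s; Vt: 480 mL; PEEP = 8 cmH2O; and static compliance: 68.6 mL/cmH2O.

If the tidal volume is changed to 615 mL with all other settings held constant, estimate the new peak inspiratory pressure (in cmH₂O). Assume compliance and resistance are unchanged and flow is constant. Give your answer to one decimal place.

23.5

PIP = Vt/C + R·V̇ + PEEP (constant-flow equation of motion).
Only the elastic term changes: ΔPIP = ΔVt / C = (615 − 480) / 68.6 = 1.968 cmH2O.
Original PIP = 480/68.6 + 6.0×1.0833 + 8 = 21.497 cmH2O; new PIP = 21.497 + (1.968) = 23.465 cmH2O.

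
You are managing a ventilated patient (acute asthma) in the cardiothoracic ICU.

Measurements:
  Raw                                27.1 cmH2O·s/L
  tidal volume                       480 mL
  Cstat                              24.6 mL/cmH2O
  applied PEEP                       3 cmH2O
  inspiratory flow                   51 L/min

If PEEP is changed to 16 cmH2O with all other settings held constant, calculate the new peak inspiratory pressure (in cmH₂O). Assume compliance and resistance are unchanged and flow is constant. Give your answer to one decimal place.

Flow: 51 L/min ÷ 60 = 0.85 L/s.
PIP = Vt/C + R·V̇ + PEEP (constant-flow equation of motion).
Only the baseline term changes: ΔPIP = ΔPEEP = 16 − 3 = 13.0 cmH2O.
Original PIP = 480/24.6 + 27.1×0.85 + 3 = 45.547 cmH2O; new PIP = 45.547 + (13.0) = 58.547 cmH2O.

58.5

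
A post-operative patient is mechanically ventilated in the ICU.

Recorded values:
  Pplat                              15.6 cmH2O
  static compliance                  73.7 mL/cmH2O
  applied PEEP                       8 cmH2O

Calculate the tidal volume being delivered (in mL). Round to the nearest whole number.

Vt = Cstat × (Pplat − PEEP) = 73.7 × (15.6 − 8) = 73.7 × 7.6 = 560.12 mL.

560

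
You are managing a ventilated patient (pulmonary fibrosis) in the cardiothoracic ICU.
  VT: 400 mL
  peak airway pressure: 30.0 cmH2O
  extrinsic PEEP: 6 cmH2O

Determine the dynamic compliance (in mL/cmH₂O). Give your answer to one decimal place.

Dynamic compliance = Vt / (PIP − PEEP) = 400 / (30.0 − 6) = 400 / 24.0 = 16.667 mL/cmH2O.

16.7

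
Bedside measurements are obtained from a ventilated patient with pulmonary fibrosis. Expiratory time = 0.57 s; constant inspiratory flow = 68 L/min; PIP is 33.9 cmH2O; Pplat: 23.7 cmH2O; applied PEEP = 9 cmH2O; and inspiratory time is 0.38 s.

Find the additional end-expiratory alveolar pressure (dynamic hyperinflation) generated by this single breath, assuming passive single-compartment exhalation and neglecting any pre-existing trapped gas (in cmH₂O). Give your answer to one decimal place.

1.7

Flow: 68 L/min ÷ 60 = 1.1333 L/s.
Vt = flow × Ti = 1.1333 L/s × 0.38 s × 1000 mL/L = 430.65 mL.
R = (PIP − Pplat)/V̇ = (33.9 − 23.7) / 1.1333 = 10.2/1.1333 = 9.0 cmH2O·s/L.
C = Vt/(Pplat − PEEP) = 430.65 / (23.7 − 9) = 430.65/14.7 = 29.296 mL/cmH2O.
τ = R × C = 9.0 × 0.0293 L/cmH2O = 0.2637 s.
Fraction remaining = e^(−Te/τ) = e^(−0.57/0.2637) = 0.1151; trapped volume = 430.65 × 0.1151 = 49.568 mL.
Additional alveolar pressure from trapping ≈ V_trapped / C = 49.568 / 29.296 = 1.692 cmH2O.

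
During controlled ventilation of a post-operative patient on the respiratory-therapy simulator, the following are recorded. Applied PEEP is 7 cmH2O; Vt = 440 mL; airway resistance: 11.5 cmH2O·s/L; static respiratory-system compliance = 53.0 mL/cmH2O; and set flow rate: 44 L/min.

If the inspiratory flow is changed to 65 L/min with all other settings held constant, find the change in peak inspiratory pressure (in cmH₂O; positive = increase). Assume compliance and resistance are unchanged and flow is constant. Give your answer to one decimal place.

Flow: 44 L/min ÷ 60 = 0.7333 L/s.
New flow: 65 L/min ÷ 60 = 1.0833 L/s.
PIP = Vt/C + R·V̇ + PEEP (constant-flow equation of motion).
Only the resistive term changes: ΔPIP = R × ΔV̇ = 11.5 × (1.0833 − 0.7333) = 11.5 × 0.35 = 4.025 cmH2O.

4.0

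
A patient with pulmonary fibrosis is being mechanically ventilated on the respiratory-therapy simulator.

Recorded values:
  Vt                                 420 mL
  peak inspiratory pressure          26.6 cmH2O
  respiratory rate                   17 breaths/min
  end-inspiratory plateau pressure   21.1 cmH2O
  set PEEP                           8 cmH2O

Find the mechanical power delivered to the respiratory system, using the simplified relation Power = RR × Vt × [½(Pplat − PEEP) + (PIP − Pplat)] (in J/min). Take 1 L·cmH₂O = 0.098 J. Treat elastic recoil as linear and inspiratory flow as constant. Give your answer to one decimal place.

Per-breath work = Vt × [½(Pplat−PEEP) + (PIP−Pplat)] = 0.420 × [0.5×13.1 + 5.5] = 0.420 × 12.05 = 5.061 L·cmH2O.
Power = 17 × 5.061 = 86.037 L·cmH2O/min.
× 0.098 J/(L·cmH2O) → 8.432 J/min.

8.4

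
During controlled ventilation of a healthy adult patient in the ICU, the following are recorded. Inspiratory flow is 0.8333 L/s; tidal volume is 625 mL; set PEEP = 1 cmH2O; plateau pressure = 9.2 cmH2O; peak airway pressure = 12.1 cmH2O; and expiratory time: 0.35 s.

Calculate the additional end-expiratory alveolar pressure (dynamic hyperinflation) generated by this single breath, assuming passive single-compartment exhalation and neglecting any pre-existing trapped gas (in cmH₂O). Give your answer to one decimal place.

2.2

R = (PIP − Pplat)/V̇ = (12.1 − 9.2) / 0.8333 = 2.9/0.8333 = 3.48 cmH2O·s/L.
C = Vt/(Pplat − PEEP) = 625.0 / (9.2 − 1) = 625.0/8.2 = 76.22 mL/cmH2O.
τ = R × C = 3.48 × 0.07622 L/cmH2O = 0.2652 s.
Fraction remaining = e^(−Te/τ) = e^(−0.35/0.2652) = 0.2672; trapped volume = 625.0 × 0.2672 = 167.0 mL.
Additional alveolar pressure from trapping ≈ V_trapped / C = 167.0 / 76.22 = 2.191 cmH2O.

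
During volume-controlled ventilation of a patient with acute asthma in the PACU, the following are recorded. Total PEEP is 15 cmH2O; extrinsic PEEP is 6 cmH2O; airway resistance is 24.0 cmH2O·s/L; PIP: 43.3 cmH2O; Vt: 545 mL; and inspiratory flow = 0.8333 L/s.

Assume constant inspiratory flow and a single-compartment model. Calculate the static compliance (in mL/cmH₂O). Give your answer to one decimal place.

65.7

Total PEEP = 15 cmH2O (set 6 + intrinsic 9); this is the baseline alveolar pressure.
Equation of motion (constant flow): PIP = Vt/C + R·V̇ + PEEP.
Vt/C = PIP − R·V̇ − PEEP = 43.3 − 24.0×0.8333 − 15 = 43.3 − 19.999 − 15 = 8.301 cmH2O.
C = Vt / 8.301 = 545 / 8.301 = 65.655 mL/cmH2O.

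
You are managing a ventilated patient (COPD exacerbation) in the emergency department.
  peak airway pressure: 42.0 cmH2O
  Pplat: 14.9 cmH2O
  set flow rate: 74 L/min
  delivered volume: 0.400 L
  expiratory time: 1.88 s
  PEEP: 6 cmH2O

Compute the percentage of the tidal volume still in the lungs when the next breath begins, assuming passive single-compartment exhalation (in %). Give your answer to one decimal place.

14.9

Flow: 74 L/min ÷ 60 = 1.2333 L/s.
R = (PIP − Pplat)/V̇ = (42.0 − 14.9) / 1.2333 = 27.1/1.2333 = 21.974 cmH2O·s/L.
C = Vt/(Pplat − PEEP) = 400.0 / (14.9 − 6) = 400.0/8.9 = 44.944 mL/cmH2O.
τ = R × C = 21.974 × 0.04494 L/cmH2O = 0.9875 s.
Fraction remaining at end-expiration = e^(−Te/τ) = e^(−1.88/0.9875) = 0.149 → 14.9%.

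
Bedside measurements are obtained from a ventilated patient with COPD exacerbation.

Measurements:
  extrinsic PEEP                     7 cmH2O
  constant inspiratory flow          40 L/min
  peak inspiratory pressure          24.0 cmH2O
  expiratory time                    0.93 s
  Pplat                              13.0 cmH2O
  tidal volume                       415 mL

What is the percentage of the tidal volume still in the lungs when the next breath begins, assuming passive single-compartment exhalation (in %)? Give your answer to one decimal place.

44.3

Flow: 40 L/min ÷ 60 = 0.6667 L/s.
R = (PIP − Pplat)/V̇ = (24.0 − 13.0) / 0.6667 = 11.0/0.6667 = 16.499 cmH2O·s/L.
C = Vt/(Pplat − PEEP) = 415.0 / (13.0 − 7) = 415.0/6.0 = 69.167 mL/cmH2O.
τ = R × C = 16.499 × 0.06917 L/cmH2O = 1.141 s.
Fraction remaining at end-expiration = e^(−Te/τ) = e^(−0.93/1.141) = 0.4426 → 44.26%.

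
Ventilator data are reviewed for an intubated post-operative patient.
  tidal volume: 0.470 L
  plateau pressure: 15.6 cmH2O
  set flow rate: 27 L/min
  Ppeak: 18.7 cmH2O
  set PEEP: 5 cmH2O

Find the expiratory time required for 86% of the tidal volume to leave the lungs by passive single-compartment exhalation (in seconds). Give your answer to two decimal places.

Flow: 27 L/min ÷ 60 = 0.45 L/s.
R = (PIP − Pplat)/V̇ = (18.7 − 15.6) / 0.45 = 3.1/0.45 = 6.889 cmH2O·s/L.
C = Vt/(Pplat − PEEP) = 470.0 / (15.6 − 5) = 470.0/10.6 = 44.34 mL/cmH2O.
τ = R × C = 6.889 × 0.04434 L/cmH2O = 0.3055 s.
t = −τ·ln(1 − 0.86) = −0.3055·ln(0.14) = 0.6006 s.

0.60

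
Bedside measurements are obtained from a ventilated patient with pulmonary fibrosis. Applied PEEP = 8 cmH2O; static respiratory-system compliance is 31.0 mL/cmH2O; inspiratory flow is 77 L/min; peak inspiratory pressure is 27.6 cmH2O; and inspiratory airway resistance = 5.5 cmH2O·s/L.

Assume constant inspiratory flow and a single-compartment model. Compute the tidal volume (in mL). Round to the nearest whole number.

Flow: 77 L/min ÷ 60 = 1.2833 L/s.
Equation of motion (constant flow): PIP = Vt/C + R·V̇ + PEEP.
Vt/C = PIP − R·V̇ − PEEP = 27.6 − 7.058 − 8 = 12.542 cmH2O.
Vt = C × 12.542 = 31.0 × 12.542 = 388.8 mL.

389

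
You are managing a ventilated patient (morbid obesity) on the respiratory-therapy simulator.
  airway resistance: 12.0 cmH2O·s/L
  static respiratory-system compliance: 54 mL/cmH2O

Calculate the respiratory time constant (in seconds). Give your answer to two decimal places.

0.65

τ = R × C = 12.0 × 54 mL/cmH2O = 12.0 × 0.054 L/cmH2O = 0.648 s.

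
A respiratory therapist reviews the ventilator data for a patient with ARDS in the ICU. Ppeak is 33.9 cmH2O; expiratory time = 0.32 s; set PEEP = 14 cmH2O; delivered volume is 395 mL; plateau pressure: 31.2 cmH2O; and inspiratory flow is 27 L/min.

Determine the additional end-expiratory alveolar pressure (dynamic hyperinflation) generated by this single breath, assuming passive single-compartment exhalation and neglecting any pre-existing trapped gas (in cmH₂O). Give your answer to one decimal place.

Flow: 27 L/min ÷ 60 = 0.45 L/s.
R = (PIP − Pplat)/V̇ = (33.9 − 31.2) / 0.45 = 2.7/0.45 = 6.0 cmH2O·s/L.
C = Vt/(Pplat − PEEP) = 395.0 / (31.2 − 14) = 395.0/17.2 = 22.965 mL/cmH2O.
τ = R × C = 6.0 × 0.02297 L/cmH2O = 0.1378 s.
Fraction remaining = e^(−Te/τ) = e^(−0.32/0.1378) = 0.09806; trapped volume = 395.0 × 0.09806 = 38.734 mL.
Additional alveolar pressure from trapping ≈ V_trapped / C = 38.734 / 22.965 = 1.687 cmH2O.

1.7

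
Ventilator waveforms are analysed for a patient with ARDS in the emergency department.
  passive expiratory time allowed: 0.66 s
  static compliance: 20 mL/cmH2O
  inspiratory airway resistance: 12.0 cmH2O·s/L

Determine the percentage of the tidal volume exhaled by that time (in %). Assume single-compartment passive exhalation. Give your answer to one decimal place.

93.6

τ = R × C = 12.0 × 20 mL/cmH2O = 12.0 × 0.020 L/cmH2O = 0.24 s.
Passive exhalation: V(t)/V₀ = e^(−t/τ) = e^(−0.66/0.24) = 0.06393.
Fraction exhaled = 1 − 0.06393 = 0.9361 → 93.61%.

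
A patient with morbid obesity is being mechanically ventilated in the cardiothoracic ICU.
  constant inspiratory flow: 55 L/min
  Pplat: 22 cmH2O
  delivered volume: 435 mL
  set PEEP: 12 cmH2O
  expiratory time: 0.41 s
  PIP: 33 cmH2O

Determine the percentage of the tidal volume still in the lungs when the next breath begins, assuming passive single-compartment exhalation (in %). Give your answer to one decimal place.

Flow: 55 L/min ÷ 60 = 0.9167 L/s.
R = (PIP − Pplat)/V̇ = (33 − 22) / 0.9167 = 11.0/0.9167 = 12.0 cmH2O·s/L.
C = Vt/(Pplat − PEEP) = 435.0 / (22 − 12) = 435.0/10.0 = 43.5 mL/cmH2O.
τ = R × C = 12.0 × 0.0435 L/cmH2O = 0.522 s.
Fraction remaining at end-expiration = e^(−Te/τ) = e^(−0.41/0.522) = 0.4559 → 45.59%.

45.6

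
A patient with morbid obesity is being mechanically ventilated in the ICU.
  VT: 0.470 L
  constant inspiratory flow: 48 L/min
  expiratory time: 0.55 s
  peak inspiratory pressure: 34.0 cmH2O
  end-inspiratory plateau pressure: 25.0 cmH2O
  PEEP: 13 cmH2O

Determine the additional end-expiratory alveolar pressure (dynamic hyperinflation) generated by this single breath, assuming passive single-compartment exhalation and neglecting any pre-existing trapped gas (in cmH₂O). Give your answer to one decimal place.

Flow: 48 L/min ÷ 60 = 0.8 L/s.
R = (PIP − Pplat)/V̇ = (34.0 − 25.0) / 0.8 = 9.0/0.8 = 11.25 cmH2O·s/L.
C = Vt/(Pplat − PEEP) = 470.0 / (25.0 − 13) = 470.0/12.0 = 39.167 mL/cmH2O.
τ = R × C = 11.25 × 0.03917 L/cmH2O = 0.4407 s.
Fraction remaining = e^(−Te/τ) = e^(−0.55/0.4407) = 0.2871; trapped volume = 470.0 × 0.2871 = 134.94 mL.
Additional alveolar pressure from trapping ≈ V_trapped / C = 134.94 / 39.167 = 3.445 cmH2O.

3.4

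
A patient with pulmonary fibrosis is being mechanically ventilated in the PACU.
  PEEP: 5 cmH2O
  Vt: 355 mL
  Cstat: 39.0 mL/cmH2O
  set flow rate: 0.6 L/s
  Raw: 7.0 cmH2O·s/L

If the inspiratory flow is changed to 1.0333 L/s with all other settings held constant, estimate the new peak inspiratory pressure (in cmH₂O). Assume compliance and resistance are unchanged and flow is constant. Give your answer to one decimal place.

21.3

PIP = Vt/C + R·V̇ + PEEP (constant-flow equation of motion).
Only the resistive term changes: ΔPIP = R × ΔV̇ = 7.0 × (1.0333 − 0.6) = 7.0 × 0.4333 = 3.033 cmH2O.
Original PIP = 355/39.0 + 7.0×0.6 + 5 = 18.303 cmH2O; new PIP = 18.303 + (3.033) = 21.336 cmH2O.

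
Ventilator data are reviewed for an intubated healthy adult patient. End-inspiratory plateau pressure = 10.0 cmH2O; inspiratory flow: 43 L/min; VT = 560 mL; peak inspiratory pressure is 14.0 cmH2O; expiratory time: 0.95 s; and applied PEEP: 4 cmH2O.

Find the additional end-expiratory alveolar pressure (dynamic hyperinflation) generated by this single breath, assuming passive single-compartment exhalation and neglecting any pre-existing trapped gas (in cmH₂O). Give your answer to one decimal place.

1.0

Flow: 43 L/min ÷ 60 = 0.7167 L/s.
R = (PIP − Pplat)/V̇ = (14.0 − 10.0) / 0.7167 = 4.0/0.7167 = 5.581 cmH2O·s/L.
C = Vt/(Pplat − PEEP) = 560.0 / (10.0 − 4) = 560.0/6.0 = 93.333 mL/cmH2O.
τ = R × C = 5.581 × 0.09333 L/cmH2O = 0.5209 s.
Fraction remaining = e^(−Te/τ) = e^(−0.95/0.5209) = 0.1614; trapped volume = 560.0 × 0.1614 = 90.384 mL.
Additional alveolar pressure from trapping ≈ V_trapped / C = 90.384 / 93.333 = 0.9684 cmH2O.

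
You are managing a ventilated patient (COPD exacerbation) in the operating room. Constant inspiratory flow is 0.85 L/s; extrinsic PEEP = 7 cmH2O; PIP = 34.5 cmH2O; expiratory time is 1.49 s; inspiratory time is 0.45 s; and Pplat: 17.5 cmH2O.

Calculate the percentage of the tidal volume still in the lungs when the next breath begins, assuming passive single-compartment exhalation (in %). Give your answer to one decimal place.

12.9

Vt = flow × Ti = 0.85 L/s × 0.45 s × 1000 mL/L = 382.5 mL.
R = (PIP − Pplat)/V̇ = (34.5 − 17.5) / 0.85 = 17.0/0.85 = 20.0 cmH2O·s/L.
C = Vt/(Pplat − PEEP) = 382.5 / (17.5 − 7) = 382.5/10.5 = 36.429 mL/cmH2O.
τ = R × C = 20.0 × 0.03643 L/cmH2O = 0.7286 s.
Fraction remaining at end-expiration = e^(−Te/τ) = e^(−1.49/0.7286) = 0.1294 → 12.94%.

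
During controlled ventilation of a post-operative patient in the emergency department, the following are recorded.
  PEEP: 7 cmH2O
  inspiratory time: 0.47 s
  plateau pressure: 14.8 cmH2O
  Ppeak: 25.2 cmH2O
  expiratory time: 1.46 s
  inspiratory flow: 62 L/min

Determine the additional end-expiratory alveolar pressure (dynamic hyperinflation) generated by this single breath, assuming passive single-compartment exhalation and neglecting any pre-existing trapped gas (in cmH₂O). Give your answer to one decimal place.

0.8

Flow: 62 L/min ÷ 60 = 1.0333 L/s.
Vt = flow × Ti = 1.0333 L/s × 0.47 s × 1000 mL/L = 485.65 mL.
R = (PIP − Pplat)/V̇ = (25.2 − 14.8) / 1.0333 = 10.4/1.0333 = 10.065 cmH2O·s/L.
C = Vt/(Pplat − PEEP) = 485.65 / (14.8 − 7) = 485.65/7.8 = 62.263 mL/cmH2O.
τ = R × C = 10.065 × 0.06226 L/cmH2O = 0.6266 s.
Fraction remaining = e^(−Te/τ) = e^(−1.46/0.6266) = 0.09729; trapped volume = 485.65 × 0.09729 = 47.249 mL.
Additional alveolar pressure from trapping ≈ V_trapped / C = 47.249 / 62.263 = 0.7589 cmH2O.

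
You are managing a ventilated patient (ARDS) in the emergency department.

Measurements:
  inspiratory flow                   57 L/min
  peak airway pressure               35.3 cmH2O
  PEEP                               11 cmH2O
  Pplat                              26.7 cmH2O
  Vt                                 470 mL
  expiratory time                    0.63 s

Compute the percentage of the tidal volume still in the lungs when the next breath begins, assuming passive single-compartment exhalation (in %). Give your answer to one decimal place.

9.8

Flow: 57 L/min ÷ 60 = 0.95 L/s.
R = (PIP − Pplat)/V̇ = (35.3 − 26.7) / 0.95 = 8.6/0.95 = 9.053 cmH2O·s/L.
C = Vt/(Pplat − PEEP) = 470.0 / (26.7 − 11) = 470.0/15.7 = 29.936 mL/cmH2O.
τ = R × C = 9.053 × 0.02994 L/cmH2O = 0.271 s.
Fraction remaining at end-expiration = e^(−Te/τ) = e^(−0.63/0.271) = 0.09781 → 9.781%.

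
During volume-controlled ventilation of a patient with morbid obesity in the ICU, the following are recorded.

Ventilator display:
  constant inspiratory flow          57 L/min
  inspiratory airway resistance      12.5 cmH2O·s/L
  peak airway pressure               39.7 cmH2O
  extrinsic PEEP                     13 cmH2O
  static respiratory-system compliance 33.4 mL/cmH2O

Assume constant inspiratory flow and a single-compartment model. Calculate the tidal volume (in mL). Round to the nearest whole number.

Flow: 57 L/min ÷ 60 = 0.95 L/s.
Equation of motion (constant flow): PIP = Vt/C + R·V̇ + PEEP.
Vt/C = PIP − R·V̇ − PEEP = 39.7 − 11.875 − 13 = 14.825 cmH2O.
Vt = C × 14.825 = 33.4 × 14.825 = 495.16 mL.

495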